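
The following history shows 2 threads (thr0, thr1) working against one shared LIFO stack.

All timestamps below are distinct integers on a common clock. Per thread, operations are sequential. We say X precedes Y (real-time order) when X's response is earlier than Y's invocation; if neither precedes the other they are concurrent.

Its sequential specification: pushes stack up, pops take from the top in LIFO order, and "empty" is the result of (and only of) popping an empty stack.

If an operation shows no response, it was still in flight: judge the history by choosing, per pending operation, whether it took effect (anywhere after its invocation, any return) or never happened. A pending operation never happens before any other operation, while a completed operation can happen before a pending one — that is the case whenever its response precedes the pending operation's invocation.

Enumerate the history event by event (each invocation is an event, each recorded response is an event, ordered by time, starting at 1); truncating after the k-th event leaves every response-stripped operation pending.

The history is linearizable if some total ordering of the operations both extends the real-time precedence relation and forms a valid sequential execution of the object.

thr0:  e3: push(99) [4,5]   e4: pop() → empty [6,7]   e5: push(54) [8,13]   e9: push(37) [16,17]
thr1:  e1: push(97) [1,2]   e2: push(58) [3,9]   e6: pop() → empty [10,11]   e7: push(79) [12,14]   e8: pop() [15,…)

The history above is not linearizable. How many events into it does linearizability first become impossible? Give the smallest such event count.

7

a valid linearization of events 1..6 exists, for instance e1, e2, e3:
1. e1 push(97), leaving stack <97>
2. e2 push(58) (pending, included), leaving stack <97,58>
3. e3 push(99), leaving stack <97,58,99>
at event 7 (e4's time-7 response) nothing linearizes any more
every completion of the 1 pending operation (e2) was checked; none linearizes
e.g. e1, e3, e4 (pending dropped): illegal at step 3, since e4 pop() → empty cannot apply there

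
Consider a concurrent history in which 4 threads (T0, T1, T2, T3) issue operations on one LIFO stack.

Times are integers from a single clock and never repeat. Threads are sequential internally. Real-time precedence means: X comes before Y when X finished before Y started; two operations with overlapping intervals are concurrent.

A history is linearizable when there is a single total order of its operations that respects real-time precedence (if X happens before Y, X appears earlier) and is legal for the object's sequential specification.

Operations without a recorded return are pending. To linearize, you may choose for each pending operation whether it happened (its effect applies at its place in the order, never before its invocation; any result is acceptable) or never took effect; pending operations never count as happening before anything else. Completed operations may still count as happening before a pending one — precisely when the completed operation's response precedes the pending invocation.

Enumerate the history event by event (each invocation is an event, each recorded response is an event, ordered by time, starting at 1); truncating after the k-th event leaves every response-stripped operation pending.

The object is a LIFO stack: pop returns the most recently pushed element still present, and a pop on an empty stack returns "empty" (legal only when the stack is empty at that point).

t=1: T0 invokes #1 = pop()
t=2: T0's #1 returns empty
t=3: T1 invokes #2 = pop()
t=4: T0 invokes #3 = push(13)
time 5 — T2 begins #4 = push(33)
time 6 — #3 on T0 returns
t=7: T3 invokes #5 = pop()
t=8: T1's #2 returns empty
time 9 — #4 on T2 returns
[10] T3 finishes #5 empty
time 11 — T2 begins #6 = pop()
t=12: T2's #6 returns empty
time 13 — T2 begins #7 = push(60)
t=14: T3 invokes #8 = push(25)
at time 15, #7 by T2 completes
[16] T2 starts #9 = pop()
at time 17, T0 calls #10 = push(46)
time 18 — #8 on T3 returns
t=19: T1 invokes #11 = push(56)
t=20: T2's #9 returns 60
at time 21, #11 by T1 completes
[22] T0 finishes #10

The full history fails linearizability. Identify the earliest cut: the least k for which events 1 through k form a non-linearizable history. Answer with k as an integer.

10

events 1..9 are linearizable, e.g. via #1, #2, #3, #4:
1. #1 pop() → empty, leaving stack <>
2. #2 pop() → empty, leaving stack <>
3. #3 push(13), leaving stack <13>
4. #4 push(33), leaving stack <13,33>
once event 10 joins (#5's response, time 10), exhaustive search finds no witness
take #1, #2, #3, #4, #5: step 5 already fails, because #5 pop() → empty cannot occur there
take #1, #2, #3, #5, #4: step 4 already fails, because #5 pop() → empty cannot occur there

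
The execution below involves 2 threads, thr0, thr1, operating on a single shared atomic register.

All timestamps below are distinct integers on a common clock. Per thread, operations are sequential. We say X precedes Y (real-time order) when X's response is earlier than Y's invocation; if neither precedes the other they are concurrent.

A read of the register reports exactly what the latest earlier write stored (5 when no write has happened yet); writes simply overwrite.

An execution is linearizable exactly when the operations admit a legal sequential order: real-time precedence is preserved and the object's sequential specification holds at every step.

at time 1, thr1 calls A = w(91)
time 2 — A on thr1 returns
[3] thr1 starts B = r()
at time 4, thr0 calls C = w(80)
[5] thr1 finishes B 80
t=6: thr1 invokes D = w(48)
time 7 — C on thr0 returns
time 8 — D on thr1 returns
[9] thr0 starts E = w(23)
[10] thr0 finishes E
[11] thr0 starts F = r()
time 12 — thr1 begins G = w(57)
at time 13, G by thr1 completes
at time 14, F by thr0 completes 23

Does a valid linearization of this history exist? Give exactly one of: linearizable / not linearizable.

linearizable

witness order: A, C, B, D, E, F, G
step 1: A w(91) — value 91
step 2: C w(80) — value 80
step 3: B r() → 80 — value 80
step 4: D w(48) — value 48
step 5: E w(23) — value 23
step 6: F r() → 23 — value 23
step 7: G w(57) — value 57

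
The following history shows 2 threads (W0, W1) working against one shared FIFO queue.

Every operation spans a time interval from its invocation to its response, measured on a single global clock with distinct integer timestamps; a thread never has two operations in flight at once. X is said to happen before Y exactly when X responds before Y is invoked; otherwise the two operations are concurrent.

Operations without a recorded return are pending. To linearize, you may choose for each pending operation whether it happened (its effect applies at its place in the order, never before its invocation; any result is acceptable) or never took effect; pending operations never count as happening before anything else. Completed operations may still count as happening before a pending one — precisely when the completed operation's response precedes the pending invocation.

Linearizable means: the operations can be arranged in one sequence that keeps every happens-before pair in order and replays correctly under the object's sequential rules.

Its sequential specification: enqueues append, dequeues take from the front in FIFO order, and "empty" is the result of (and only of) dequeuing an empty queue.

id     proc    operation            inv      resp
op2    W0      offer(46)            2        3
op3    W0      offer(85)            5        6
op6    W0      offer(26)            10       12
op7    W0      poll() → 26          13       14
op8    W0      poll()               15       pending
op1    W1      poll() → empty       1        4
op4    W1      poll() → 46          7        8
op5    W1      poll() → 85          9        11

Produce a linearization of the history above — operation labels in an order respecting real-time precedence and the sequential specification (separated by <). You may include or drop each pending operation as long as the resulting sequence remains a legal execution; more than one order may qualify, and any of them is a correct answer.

op1 < op2 < op3 < op4 < op5 < op6 < op7

1. op1 poll() → empty, leaving queue <>
2. op2 offer(46), leaving queue <46>
3. op3 offer(85), leaving queue <46,85>
4. op4 poll() → 46, leaving queue <85>
5. op5 poll() → 85, leaving queue <>
6. op6 offer(26), leaving queue <26>
7. op7 poll() → 26, leaving queue <>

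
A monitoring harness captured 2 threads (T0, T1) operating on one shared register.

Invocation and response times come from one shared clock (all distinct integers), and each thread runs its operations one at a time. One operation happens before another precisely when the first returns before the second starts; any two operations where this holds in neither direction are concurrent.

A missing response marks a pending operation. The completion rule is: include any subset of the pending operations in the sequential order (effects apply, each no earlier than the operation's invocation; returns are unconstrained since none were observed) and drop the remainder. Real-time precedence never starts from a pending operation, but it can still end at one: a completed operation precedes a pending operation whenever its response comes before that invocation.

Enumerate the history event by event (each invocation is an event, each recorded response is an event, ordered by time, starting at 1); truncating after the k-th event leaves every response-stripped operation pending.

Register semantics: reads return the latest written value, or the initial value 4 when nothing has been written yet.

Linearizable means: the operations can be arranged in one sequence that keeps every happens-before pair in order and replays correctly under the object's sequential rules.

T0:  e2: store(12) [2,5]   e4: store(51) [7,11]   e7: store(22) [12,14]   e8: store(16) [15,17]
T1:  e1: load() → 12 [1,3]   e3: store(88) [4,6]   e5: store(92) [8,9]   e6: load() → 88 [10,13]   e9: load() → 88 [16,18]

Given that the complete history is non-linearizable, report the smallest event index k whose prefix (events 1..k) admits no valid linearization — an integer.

13

one valid order for events 1..12 is e2, e1, e3, e4, e5:
after step 1 (e2 store(12)): value 12
after step 2 (e1 load() → 12): value 12
after step 3 (e3 store(88)): value 88
after step 4 (e4 store(51)): value 51
after step 5 (e5 store(92)): value 92
once event 13 joins (e6's response, time 13), exhaustive search finds no witness
every completion of the 1 pending operation (e7) was checked; none linearizes
one such order, e1, e2, e3, e4, e5, e6 (pending dropped), breaks at step 1 where e1 load() → 12 is illegal
one such order, e1, e2, e3, e5, e4, e6 (pending dropped), breaks at step 1 where e1 load() → 12 is illegal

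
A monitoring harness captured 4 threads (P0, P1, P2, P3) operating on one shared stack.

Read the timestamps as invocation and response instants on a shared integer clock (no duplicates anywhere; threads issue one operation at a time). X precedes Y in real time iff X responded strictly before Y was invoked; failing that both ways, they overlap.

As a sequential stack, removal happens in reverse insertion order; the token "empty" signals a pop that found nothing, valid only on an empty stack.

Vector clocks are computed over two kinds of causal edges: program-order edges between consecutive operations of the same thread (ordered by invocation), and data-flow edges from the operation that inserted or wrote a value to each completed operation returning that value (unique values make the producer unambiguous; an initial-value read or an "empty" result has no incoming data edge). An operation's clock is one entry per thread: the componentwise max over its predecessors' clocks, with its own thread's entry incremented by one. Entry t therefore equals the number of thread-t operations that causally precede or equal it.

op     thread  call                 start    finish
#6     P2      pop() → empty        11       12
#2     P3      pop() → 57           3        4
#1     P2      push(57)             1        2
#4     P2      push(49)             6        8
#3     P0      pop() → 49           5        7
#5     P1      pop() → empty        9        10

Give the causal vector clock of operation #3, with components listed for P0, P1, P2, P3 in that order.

(1, 0, 2, 0)

no predecessors for #1 (invoked 1): P2 increments from zero → (0, 0, 1, 0)
no predecessors for #5 (invoked 9): P1 increments from zero → (0, 1, 0, 0)
VC(#2, invoked at 3): max of VC(#1)=(0, 0, 1, 0), then +1 on thread P3 → (0, 0, 1, 1)
VC(#4, invoked at 6): max of VC(#1)=(0, 0, 1, 0), then +1 on thread P2 → (0, 0, 2, 0)
VC(#6, invoked at 11): max of VC(#4)=(0, 0, 2, 0), then +1 on thread P2 → (0, 0, 3, 0)
VC(#3, invoked at 5): max of VC(#4)=(0, 0, 2, 0), then +1 on thread P0 → (1, 0, 2, 0)
target: VC(#3) = (1, 0, 2, 0)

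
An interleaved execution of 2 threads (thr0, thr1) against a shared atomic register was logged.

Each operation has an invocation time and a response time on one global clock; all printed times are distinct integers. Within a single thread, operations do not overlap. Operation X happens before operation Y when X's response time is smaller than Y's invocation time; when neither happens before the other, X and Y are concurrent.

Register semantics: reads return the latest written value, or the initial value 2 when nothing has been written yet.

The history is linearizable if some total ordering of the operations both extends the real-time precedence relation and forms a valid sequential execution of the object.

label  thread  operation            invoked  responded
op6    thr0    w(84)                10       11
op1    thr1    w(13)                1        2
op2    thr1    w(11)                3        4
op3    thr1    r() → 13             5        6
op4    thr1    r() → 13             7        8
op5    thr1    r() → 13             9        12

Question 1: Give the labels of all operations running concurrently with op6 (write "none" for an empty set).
op5

op6 spans [10,11]; an op avoiding the whole window 10..11 is ordered, any other is concurrent
op1 [1,2]: before
op2 [3,4]: before
op3 [5,6]: before
op4 [7,8]: before
op5 [9,12]: concurrent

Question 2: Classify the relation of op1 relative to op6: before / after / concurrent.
before

op1 spans [1,2], op6 spans [10,11]
resp(op1)=2 < inv(op6)=10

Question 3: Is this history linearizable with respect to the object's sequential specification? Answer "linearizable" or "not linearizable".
not linearizable

prefix check: 1..5 passes, 1..6 fails once op3's time-6 response joins
a single order respects real time; the 3 completed atomic register operations fail replay along it
e.g. op1, op2, op3: illegal at step 3, since op3 r() → 13 cannot apply there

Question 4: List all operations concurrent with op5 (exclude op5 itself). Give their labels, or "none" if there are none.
op6

op5 runs from 9 to 12; window-overlapping ops are concurrent
op1 [1,2]: before
op2 [3,4]: before
op3 [5,6]: before
op4 [7,8]: before
op6 [10,11]: concurrent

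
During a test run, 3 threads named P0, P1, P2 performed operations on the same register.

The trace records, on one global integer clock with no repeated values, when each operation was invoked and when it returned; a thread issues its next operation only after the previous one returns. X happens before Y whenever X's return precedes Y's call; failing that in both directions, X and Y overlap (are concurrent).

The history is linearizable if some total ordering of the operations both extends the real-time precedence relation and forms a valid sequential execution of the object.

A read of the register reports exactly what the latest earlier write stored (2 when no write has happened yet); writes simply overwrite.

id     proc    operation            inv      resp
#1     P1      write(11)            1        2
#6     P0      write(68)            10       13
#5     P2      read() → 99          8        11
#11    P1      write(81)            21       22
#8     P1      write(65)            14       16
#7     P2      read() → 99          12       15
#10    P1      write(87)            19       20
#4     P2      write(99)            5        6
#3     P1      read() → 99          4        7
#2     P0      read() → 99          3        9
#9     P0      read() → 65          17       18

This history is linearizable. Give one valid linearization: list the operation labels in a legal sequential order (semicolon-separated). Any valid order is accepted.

1. #1 write(11), leaving value 11
2. #4 write(99), leaving value 99
3. #2 read() → 99, leaving value 99
4. #3 read() → 99, leaving value 99
5. #5 read() → 99, leaving value 99
6. #7 read() → 99, leaving value 99
7. #6 write(68), leaving value 68
8. #8 write(65), leaving value 65
9. #9 read() → 65, leaving value 65
10. #10 write(87), leaving value 87
11. #11 write(81), leaving value 81

#1; #4; #2; #3; #5; #7; #6; #8; #9; #10; #11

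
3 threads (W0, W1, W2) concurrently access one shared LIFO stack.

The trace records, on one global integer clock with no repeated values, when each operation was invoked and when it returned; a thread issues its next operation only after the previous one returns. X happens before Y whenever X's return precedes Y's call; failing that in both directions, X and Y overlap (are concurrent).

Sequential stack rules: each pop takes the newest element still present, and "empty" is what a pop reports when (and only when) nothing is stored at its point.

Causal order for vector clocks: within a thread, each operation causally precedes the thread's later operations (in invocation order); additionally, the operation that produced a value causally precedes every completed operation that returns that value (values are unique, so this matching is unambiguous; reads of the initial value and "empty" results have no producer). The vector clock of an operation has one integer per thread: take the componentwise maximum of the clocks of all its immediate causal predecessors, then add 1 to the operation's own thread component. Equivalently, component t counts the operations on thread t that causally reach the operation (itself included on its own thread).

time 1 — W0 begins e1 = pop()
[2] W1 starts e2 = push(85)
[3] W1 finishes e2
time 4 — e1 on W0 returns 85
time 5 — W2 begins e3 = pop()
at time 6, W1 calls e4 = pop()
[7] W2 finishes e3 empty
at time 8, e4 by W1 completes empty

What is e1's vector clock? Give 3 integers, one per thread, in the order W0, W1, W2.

e3 (invocation 5): nothing precedes it; W2's component alone gives (0, 0, 1)
e2 (invocation 2): nothing precedes it; W1's component alone gives (0, 1, 0)
e4 (invocation 6): componentwise max over VC(e2)=(0, 1, 0), +1 at W1, giving (0, 2, 0)
e1 (invocation 1): componentwise max over VC(e2)=(0, 1, 0), +1 at W0, giving (1, 1, 0)
target: VC(e1) = (1, 1, 0)

(1, 1, 0)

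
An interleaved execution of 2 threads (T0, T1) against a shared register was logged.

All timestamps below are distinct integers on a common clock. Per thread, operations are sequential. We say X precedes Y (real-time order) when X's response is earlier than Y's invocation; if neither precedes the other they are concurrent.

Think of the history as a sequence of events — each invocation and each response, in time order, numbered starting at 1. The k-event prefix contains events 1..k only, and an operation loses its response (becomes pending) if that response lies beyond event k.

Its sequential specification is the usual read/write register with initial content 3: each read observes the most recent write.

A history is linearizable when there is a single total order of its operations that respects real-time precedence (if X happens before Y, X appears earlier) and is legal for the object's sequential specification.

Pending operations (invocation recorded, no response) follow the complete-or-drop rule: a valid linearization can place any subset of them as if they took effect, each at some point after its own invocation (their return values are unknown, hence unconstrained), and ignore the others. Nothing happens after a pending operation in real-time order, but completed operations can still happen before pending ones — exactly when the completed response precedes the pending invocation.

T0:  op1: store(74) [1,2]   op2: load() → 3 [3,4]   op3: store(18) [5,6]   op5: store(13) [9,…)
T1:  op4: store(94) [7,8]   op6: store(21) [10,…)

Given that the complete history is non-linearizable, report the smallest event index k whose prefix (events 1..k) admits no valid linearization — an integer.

4

events 1..3 are linearizable; a witness order is op1:
after step 1 (op1 store(74)): value 74
adding event 4 (op2 responds at 4) leaves no legal real-time order
sample order op1, op2 stalls at step 2 — op2 load() → 3 has no legal effect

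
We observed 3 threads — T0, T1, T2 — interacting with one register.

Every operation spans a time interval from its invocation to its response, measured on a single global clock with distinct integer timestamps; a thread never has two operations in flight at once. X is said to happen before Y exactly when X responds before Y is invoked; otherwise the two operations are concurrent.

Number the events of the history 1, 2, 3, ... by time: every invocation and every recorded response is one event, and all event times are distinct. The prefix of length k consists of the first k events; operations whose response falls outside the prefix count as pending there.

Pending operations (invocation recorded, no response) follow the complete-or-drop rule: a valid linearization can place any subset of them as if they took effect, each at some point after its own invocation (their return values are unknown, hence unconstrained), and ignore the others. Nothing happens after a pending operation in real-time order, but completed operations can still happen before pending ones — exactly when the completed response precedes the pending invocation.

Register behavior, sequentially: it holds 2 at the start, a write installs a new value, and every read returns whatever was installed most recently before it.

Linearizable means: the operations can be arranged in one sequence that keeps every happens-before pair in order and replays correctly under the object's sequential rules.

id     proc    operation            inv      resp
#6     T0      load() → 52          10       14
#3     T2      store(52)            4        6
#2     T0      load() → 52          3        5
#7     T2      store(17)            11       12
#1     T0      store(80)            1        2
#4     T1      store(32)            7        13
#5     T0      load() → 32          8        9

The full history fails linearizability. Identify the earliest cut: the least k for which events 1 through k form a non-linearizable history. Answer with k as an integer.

14

a valid linearization of events 1..13 exists, for instance #1, #3, #2, #4, #5, #6, #7:
step 1: #1 store(80) — value 80
step 2: #3 store(52) — value 52
step 3: #2 load() → 52 — value 52
step 4: #4 store(32) — value 32
step 5: #5 load() → 32 — value 32
step 6: #6 load() (pending, included) — value 32
step 7: #7 store(17) — value 17
at event 14 (#6's time-14 response) nothing linearizes any more
one such order, #1, #2, #3, #4, #5, #6, #7, breaks at step 2 where #2 load() → 52 is illegal
one such order, #1, #2, #3, #4, #5, #7, #6, breaks at step 2 where #2 load() → 52 is illegal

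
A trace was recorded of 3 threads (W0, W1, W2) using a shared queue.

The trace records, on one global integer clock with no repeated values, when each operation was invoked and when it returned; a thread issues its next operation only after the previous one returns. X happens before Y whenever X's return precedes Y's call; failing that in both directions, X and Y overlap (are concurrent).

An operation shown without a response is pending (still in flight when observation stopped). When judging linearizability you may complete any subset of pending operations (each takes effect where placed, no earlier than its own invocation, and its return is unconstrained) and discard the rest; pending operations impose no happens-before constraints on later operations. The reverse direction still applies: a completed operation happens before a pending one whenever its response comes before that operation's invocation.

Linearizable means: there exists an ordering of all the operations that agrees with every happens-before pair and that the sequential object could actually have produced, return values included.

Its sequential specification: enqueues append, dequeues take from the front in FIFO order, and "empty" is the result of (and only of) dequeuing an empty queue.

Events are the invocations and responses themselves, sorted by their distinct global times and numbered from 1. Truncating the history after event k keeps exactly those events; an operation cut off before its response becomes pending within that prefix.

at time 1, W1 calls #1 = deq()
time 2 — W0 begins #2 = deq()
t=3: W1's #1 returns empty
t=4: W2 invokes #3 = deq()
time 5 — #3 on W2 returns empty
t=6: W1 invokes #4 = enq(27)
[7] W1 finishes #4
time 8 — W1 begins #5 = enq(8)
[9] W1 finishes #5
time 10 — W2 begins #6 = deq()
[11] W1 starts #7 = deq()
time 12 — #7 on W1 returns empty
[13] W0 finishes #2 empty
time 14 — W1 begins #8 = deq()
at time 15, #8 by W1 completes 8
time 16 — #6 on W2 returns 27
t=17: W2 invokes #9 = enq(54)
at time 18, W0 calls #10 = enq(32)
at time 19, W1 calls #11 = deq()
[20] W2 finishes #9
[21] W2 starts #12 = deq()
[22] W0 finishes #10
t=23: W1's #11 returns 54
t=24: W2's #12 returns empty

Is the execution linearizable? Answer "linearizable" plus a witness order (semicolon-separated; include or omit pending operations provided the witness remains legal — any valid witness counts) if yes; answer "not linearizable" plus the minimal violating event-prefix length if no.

the violation lands at event 13, #2's response at time 13: events 1..12 linearize, events 1..13 do not
real-time-consistent orders of the 6 completed operations: 6 — all fail the queue replay
including or dropping the 1 pending operation (#6) in any combination fails
for example #1, #2, #3, #4, #5, #7 (pending dropped) fails at step 6: #7 deq() → empty is not legal there
for example #1, #3, #2, #4, #5, #7 (pending dropped) fails at step 6: #7 deq() → empty is not legal there

not linearizable — minimal violating prefix: 13 events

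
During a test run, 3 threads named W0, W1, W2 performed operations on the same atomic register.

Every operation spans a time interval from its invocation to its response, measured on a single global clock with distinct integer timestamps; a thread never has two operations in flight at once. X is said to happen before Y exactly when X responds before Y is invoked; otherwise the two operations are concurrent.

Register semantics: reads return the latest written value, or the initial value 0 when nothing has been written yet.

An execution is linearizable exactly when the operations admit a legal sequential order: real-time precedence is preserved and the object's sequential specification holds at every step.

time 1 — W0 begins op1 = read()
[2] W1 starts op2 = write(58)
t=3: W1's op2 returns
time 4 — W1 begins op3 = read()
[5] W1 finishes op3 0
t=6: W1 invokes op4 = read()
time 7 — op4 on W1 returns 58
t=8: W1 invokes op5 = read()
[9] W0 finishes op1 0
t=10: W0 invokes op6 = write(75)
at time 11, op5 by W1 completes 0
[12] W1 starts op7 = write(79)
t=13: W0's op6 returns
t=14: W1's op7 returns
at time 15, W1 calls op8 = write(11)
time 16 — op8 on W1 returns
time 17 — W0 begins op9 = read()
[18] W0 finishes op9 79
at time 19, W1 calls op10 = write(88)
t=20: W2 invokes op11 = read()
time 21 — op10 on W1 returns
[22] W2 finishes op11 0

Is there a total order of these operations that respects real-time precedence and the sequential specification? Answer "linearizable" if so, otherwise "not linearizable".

not linearizable

events 1..4 are fine; event 5 — the response of op3 at time 5 — makes the prefix non-linearizable
a single order respects real time; the 2 completed atomic register operations fail replay along it
include/drop combinations of the 1 pending operation (op1) were all tried; none helps
take op2, op3 (pending dropped): step 2 already fails, because op3 read() → 0 cannot occur there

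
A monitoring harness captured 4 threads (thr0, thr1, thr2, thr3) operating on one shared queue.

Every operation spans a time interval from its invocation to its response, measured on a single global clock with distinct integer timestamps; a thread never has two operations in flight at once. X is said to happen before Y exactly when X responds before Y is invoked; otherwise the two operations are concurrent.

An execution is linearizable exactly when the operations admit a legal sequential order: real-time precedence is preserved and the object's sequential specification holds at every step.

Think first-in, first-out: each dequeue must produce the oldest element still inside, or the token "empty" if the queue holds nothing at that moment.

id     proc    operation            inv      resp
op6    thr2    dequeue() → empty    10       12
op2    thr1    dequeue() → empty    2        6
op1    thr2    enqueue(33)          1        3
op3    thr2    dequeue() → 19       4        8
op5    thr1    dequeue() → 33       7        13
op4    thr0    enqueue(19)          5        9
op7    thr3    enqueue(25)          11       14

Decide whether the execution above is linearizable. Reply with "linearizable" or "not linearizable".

a witness: op2, op1, op4, op5, op3, op6, op7
step 1: op2 dequeue() → empty — queue <>
step 2: op1 enqueue(33) — queue <33>
step 3: op4 enqueue(19) — queue <33,19>
step 4: op5 dequeue() → 33 — queue <19>
step 5: op3 dequeue() → 19 — queue <>
step 6: op6 dequeue() → empty — queue <>
step 7: op7 enqueue(25) — queue <25>

linearizable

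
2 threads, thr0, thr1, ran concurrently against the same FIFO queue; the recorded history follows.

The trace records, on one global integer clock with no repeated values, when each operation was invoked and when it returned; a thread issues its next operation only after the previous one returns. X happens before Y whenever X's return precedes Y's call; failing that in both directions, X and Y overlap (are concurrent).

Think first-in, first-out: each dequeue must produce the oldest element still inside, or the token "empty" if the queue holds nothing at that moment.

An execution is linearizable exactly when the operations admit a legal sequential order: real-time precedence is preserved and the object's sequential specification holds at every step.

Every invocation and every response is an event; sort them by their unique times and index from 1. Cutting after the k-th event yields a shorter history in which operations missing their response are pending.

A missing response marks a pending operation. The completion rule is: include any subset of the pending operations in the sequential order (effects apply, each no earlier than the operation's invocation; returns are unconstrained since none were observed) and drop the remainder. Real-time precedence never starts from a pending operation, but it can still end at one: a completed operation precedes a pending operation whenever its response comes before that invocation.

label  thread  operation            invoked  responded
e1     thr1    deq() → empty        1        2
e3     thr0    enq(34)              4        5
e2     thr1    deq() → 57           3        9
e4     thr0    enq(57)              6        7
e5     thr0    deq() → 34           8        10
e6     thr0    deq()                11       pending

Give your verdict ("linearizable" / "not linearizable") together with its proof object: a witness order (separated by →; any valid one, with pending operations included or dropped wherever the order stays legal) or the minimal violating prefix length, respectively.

linearizable — witness: e1 → e3 → e4 → e5 → e2

after step 1 (e1 deq() → empty): queue <>
after step 2 (e3 enq(34)): queue <34>
after step 3 (e4 enq(57)): queue <34,57>
after step 4 (e5 deq() → 34): queue <57>
after step 5 (e2 deq() → 57): queue <>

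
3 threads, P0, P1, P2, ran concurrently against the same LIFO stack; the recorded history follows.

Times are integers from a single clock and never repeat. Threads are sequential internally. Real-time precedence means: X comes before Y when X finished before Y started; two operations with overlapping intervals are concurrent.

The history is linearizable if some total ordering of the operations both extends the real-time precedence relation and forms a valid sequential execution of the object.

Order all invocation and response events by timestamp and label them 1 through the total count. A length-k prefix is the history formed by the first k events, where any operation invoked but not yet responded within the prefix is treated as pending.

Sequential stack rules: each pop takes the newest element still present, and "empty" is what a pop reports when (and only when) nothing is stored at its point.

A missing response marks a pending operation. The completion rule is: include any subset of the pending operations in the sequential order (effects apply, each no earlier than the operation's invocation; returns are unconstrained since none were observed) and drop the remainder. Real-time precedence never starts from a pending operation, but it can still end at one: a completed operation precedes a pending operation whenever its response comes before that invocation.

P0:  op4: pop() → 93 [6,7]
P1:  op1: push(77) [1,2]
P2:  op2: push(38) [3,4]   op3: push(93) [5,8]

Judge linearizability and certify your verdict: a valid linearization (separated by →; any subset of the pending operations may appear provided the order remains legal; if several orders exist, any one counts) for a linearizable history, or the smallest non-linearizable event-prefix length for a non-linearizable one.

1. op1 push(77), leaving stack <77>
2. op2 push(38), leaving stack <77,38>
3. op3 push(93), leaving stack <77,38,93>
4. op4 pop() → 93, leaving stack <77,38>

linearizable — witness: op1 → op2 → op3 → op4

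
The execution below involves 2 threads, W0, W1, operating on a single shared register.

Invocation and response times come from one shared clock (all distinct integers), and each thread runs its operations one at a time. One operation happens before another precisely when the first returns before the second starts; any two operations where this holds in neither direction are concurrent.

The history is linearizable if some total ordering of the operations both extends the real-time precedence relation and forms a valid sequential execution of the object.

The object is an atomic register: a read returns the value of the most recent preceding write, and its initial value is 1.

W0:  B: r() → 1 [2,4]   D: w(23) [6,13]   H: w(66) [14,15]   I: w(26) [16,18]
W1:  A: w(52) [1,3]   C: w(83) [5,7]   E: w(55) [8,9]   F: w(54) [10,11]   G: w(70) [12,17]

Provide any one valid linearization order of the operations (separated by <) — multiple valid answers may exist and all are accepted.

step 1: B r() → 1 — value 1
step 2: A w(52) — value 52
step 3: C w(83) — value 83
step 4: D w(23) — value 23
step 5: E w(55) — value 55
step 6: F w(54) — value 54
step 7: G w(70) — value 70
step 8: H w(66) — value 66
step 9: I w(26) — value 26

B < A < C < D < E < F < G < H < I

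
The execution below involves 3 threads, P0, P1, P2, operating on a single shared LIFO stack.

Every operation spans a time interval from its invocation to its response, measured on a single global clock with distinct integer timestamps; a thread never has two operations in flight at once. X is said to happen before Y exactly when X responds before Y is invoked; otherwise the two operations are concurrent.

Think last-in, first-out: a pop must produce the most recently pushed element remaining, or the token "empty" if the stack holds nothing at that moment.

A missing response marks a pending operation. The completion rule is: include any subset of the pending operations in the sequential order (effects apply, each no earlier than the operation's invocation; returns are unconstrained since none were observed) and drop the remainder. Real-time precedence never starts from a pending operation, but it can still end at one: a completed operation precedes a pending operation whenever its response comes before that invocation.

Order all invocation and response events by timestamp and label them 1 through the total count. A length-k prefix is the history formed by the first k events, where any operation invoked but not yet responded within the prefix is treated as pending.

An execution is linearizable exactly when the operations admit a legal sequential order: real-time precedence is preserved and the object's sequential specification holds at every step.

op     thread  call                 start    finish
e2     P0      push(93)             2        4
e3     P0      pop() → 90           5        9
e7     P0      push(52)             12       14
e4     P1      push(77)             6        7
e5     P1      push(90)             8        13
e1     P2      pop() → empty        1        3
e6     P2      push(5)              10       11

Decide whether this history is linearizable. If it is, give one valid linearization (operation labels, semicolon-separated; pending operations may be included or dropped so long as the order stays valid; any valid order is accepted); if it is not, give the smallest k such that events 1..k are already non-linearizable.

linearizable — witness: e1; e2; e4; e5; e3; e6; e7

1. e1 pop() → empty, leaving stack <>
2. e2 push(93), leaving stack <93>
3. e4 push(77), leaving stack <93,77>
4. e5 push(90), leaving stack <93,77,90>
5. e3 pop() → 90, leaving stack <93,77>
6. e6 push(5), leaving stack <93,77,5>
7. e7 push(52), leaving stack <93,77,5,52>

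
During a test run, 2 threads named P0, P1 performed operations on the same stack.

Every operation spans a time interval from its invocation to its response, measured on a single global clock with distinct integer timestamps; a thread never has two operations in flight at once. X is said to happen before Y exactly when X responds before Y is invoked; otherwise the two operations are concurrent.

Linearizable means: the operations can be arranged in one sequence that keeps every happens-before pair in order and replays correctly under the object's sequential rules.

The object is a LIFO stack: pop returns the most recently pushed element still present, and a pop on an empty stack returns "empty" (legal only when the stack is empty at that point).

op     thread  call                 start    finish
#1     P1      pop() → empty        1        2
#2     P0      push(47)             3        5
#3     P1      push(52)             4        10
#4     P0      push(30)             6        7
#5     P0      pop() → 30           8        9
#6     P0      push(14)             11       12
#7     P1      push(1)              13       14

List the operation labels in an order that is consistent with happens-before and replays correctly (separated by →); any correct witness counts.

#1 → #2 → #3 → #4 → #5 → #6 → #7

step 1: #1 pop() → empty — stack <>
step 2: #2 push(47) — stack <47>
step 3: #3 push(52) — stack <47,52>
step 4: #4 push(30) — stack <47,52,30>
step 5: #5 pop() → 30 — stack <47,52>
step 6: #6 push(14) — stack <47,52,14>
step 7: #7 push(1) — stack <47,52,14,1>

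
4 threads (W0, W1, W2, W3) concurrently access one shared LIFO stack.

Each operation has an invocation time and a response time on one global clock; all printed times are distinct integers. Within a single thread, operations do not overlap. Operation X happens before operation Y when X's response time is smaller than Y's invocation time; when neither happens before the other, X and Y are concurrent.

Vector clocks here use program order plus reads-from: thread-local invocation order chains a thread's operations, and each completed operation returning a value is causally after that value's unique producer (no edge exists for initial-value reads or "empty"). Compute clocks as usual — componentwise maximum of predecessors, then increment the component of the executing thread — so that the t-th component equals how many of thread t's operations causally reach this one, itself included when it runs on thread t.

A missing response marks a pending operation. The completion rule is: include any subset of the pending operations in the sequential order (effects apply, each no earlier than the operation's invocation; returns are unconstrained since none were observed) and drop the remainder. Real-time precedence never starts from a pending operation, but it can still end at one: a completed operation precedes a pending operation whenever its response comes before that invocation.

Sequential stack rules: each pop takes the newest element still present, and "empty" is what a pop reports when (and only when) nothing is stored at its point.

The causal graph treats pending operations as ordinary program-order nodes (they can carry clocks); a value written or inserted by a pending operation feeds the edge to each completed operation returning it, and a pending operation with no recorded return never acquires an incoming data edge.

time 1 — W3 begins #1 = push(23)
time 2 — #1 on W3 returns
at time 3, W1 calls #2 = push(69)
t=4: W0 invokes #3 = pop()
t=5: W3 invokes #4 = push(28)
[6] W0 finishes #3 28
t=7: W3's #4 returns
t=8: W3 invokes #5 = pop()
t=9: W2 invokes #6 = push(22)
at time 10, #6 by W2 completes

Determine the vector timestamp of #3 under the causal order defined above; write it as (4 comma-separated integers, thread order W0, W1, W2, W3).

(1, 0, 0, 2)

root op #1, invoked 1: fresh clock plus W3's own tick → (0, 0, 0, 1)
root op #6, invoked 9: fresh clock plus W2's own tick → (0, 0, 1, 0)
root op #2, invoked 3: fresh clock plus W1's own tick → (0, 1, 0, 0)
merge at #4 (invoked 5): VC(#1)=(0, 0, 0, 1), own-thread bump on W3 → (0, 0, 0, 2)
merge at #5 (invoked 8): VC(#4)=(0, 0, 0, 2), own-thread bump on W3 → (0, 0, 0, 3)
merge at #3 (invoked 4): VC(#4)=(0, 0, 0, 2), own-thread bump on W0 → (1, 0, 0, 2)
target: VC(#3) = (1, 0, 0, 2)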